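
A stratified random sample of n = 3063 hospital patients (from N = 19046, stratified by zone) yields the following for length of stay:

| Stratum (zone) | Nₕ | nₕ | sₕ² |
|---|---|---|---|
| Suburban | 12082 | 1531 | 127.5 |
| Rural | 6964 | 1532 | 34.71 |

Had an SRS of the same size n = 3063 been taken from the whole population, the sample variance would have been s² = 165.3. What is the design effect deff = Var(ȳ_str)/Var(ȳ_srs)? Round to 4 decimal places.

0.6984

Var(ȳ_str) = Σ Wₕ²(1−fₕ)sₕ²/nₕ with Wₕ = Nₕ/19046:
  Suburban: (12082/19046)²·(1−1531/12082)·127.5/1531 = 0.029265766
  Rural: (6964/19046)²·(1−1532/6964)·34.71/1532 = 0.0023626904
  → Var(ȳ_str) = 0.031628456.
Var(ȳ_srs) = (1 − 3063/19046)·165.3/3063 = 0.045287712.
deff = 0.031628456 / 0.045287712 = 0.6984.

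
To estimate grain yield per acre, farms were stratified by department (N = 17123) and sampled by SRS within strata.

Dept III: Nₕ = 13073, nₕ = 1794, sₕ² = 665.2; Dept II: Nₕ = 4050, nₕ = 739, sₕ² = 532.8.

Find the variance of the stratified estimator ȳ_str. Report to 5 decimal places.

Var(ȳ_str) = Σₕ Wₕ²(1 − fₕ)sₕ²/nₕ with Wₕ = Nₕ/N, N = 17123.
Dept III: Wₕ = 0.76347603; term = 0.76347603²·(1 − 0.13722940)·665.2/1794 = 0.186473.
Dept II: Wₕ = 0.23652397; term = 0.23652397²·(1 − 0.18246914)·532.8/739 = 0.0329742.
Sum = 0.2194472.

0.21945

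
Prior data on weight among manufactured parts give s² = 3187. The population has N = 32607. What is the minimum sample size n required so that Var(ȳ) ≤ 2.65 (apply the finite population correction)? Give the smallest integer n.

Without fpc, n₀ = s²/D = 3187/2.65 = 1202.6415.
With fpc, (1 − n/N)·s²/n ≤ D requires n ≥ n₀/(1 + n₀/N) = 1202.6415/(1 + 1202.6415/32607) = 1159.8624.
Rounding up, n = 1160.

1160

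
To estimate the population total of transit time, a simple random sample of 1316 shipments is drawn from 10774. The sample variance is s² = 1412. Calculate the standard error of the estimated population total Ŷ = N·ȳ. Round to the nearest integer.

10456

Var(Ŷ) = N²·Var(ȳ) = N²·(1 − n/N)·s²/n.
f = 1316/10774 = 0.12214591; Var(ȳ) = 0.87785409·1412/1316 = 0.94189208.
Var(Ŷ) = 10774² · 0.94189208 = 1.0933396 × 10^8.
SE(Ŷ) = √(1.0933396 × 10^8) = 10456.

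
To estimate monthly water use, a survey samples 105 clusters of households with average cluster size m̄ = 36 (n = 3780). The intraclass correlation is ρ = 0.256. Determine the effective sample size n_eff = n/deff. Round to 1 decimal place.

deff = 1 + (36 − 1)·0.256 = 1 + 8.96 = 9.96.
n_eff = 3780 / 9.96 = 379.5.

379.5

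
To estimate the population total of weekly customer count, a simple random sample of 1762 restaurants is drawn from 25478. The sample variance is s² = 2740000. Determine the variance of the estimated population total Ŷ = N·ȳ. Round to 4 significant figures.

Var(Ŷ) = N²·Var(ȳ) = N²·(1 − n/N)·s²/n.
f = 1762/25478 = 0.06915770; Var(ȳ) = 0.93084230·2740000/1762 = 1447.5073.
Var(Ŷ) = 25478² · 1447.5073 = 9.3961822 × 10^11.

9.396 × 10^11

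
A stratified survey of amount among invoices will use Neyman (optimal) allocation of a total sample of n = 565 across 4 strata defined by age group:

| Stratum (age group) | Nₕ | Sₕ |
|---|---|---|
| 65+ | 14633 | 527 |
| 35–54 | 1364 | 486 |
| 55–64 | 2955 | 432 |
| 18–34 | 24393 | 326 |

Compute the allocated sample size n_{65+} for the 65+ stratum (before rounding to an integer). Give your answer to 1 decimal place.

Neyman allocation: nₕ = n·NₕSₕ / Σⱼ NⱼSⱼ.
Σ NⱼSⱼ = 14633·527 + 1364·486 + 2955·432 + 24393·326 = 1.7603173 × 10^7.
n_{65+} = 565·14633·527 / (1.7603173 × 10^7) = 247.5.

247.5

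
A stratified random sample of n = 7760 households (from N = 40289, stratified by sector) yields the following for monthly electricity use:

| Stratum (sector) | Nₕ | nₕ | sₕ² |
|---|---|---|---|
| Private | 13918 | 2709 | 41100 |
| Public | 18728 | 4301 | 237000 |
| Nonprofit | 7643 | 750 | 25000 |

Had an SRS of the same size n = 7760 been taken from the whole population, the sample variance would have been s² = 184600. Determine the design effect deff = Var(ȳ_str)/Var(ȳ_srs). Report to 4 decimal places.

Var(ȳ_str) = Σ Wₕ²(1−fₕ)sₕ²/nₕ with Wₕ = Nₕ/40289:
  Private: (13918/40289)²·(1−2709/13918)·41100/2709 = 1.4581545
  Public: (18728/40289)²·(1−4301/18728)·237000/4301 = 9.1721967
  Nonprofit: (7643/40289)²·(1−750/7643)·25000/750 = 1.081877
  → Var(ȳ_str) = 11.712228.
Var(ȳ_srs) = (1 − 7760/40289)·184600/7760 = 19.206764.
deff = 11.712228 / 19.206764 = 0.6098.

0.6098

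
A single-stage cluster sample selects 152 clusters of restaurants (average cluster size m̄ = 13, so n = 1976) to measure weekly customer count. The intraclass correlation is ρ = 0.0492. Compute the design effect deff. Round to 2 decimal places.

1.59

deff = 1 + (13 − 1)·0.0492 = 1 + 0.5904 = 1.5904.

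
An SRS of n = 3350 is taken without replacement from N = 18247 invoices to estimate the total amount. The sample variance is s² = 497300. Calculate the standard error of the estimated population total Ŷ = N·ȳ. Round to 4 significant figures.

200900

Var(Ŷ) = N²·Var(ȳ) = N²·(1 − n/N)·s²/n.
f = 3350/18247 = 0.18359182; Var(ȳ) = 0.81640818·497300/3350 = 121.19397.
Var(Ŷ) = 18247² · 121.19397 = 4.0351897 × 10^10.
SE(Ŷ) = √(4.0351897 × 10^10) = 200900.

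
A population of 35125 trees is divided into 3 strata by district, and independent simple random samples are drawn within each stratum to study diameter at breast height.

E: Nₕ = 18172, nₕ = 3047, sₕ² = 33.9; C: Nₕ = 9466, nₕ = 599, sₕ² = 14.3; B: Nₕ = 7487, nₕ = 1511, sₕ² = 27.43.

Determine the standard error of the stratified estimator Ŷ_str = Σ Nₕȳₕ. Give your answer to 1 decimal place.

Var(Ŷ_str) = Σₕ Nₕ²(1 − fₕ)sₕ²/nₕ.
E: 18172²·(1 − 3047/18172)·33.9/3047 = 3.0579146 × 10^6.
C: 9466²·(1 − 599/9466)·14.3/599 = 2.003791 × 10^6.
B: 7487²·(1 − 1511/7487)·27.43/1511 = 812231.38.
Sum = 5.873937 × 10^6.
SE = √(5.873937 × 10^6) = 2423.6.

2423.6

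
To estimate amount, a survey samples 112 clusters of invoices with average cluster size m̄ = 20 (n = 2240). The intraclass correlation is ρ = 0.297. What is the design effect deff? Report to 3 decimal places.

deff = 1 + (20 − 1)·0.297 = 1 + 5.643 = 6.643.

6.643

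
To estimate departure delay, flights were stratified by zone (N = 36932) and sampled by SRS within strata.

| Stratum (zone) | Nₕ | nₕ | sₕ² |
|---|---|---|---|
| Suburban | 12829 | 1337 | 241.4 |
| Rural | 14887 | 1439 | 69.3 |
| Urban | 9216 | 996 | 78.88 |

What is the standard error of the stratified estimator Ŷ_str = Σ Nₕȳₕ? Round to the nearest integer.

6501

Var(Ŷ_str) = Σₕ Nₕ²(1 − fₕ)sₕ²/nₕ.
Suburban: 12829²·(1 − 1337/12829)·241.4/1337 = 2.6619156 × 10^7.
Rural: 14887²·(1 − 1439/14887)·69.3/1439 = 9.6413385 × 10^6.
Urban: 9216²·(1 − 996/9216)·78.88/996 = 5.9995938 × 10^6.
Sum = 4.2260088 × 10^7.
SE = √(4.2260088 × 10^7) = 6501.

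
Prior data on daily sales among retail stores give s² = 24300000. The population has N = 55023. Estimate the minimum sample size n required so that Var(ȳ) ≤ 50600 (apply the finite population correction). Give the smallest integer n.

477

Without fpc, n₀ = s²/D = 24300000/50600 = 480.2372.
With fpc, (1 − n/N)·s²/n ≤ D requires n ≥ n₀/(1 + n₀/N) = 480.2372/(1 + 480.2372/55023) = 476.0820.
Rounding up, n = 477.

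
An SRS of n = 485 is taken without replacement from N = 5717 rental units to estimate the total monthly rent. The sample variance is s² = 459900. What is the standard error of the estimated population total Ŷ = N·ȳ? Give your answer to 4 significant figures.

168400

Var(Ŷ) = N²·Var(ȳ) = N²·(1 − n/N)·s²/n.
f = 485/5717 = 0.08483470; Var(ȳ) = 0.91516530·459900/485 = 867.80313.
Var(Ŷ) = 5717² · 867.80313 = 2.8363355 × 10^10.
SE(Ŷ) = √(2.8363355 × 10^10) = 168400.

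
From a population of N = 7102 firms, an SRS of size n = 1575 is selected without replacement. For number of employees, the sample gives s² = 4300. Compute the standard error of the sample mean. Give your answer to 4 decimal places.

Under SRS without replacement, Var(ȳ) = (1 − f)·s²/n with f = n/N = 1575/7102 = 0.22176852.
Var(ȳ) = (1 − 0.22176852)·4300/1575 = 0.77823148·2.7301587 = 2.1246955.
SE(ȳ) = √(2.1246955) = 1.4576.

1.4576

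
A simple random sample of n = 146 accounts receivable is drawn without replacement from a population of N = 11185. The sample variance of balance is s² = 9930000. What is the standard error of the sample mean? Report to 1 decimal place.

Under SRS without replacement, Var(ȳ) = (1 − f)·s²/n with f = n/N = 146/11185 = 0.01305320.
Var(ȳ) = (1 − 0.01305320)·9930000/146 = 0.98694680·68013.699 = 67125.902.
SE(ȳ) = √(67125.902) = 259.1.

259.1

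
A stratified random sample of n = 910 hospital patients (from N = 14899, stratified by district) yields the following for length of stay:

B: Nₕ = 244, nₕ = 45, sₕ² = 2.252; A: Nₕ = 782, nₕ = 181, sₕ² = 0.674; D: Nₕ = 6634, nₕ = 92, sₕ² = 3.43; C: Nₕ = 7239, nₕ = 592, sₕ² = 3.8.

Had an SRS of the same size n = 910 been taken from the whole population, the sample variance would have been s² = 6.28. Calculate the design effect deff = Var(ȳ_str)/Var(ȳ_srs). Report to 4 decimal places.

Var(ȳ_str) = Σ Wₕ²(1−fₕ)sₕ²/nₕ with Wₕ = Nₕ/14899:
  B: (244/14899)²·(1−45/244)·2.252/45 = 1.0946733 × 10^-5
  A: (782/14899)²·(1−181/782)·0.674/181 = 7.8840307 × 10^-6
  D: (6634/14899)²·(1−92/6634)·3.43/92 = 0.0072891697
  C: (7239/14899)²·(1−592/7239)·3.8/592 = 0.0013913997
  → Var(ȳ_str) = 0.0086994002.
Var(ȳ_srs) = (1 − 910/14899)·6.28/910 = 0.0064795941.
deff = 0.0086994002 / 0.0064795941 = 1.3426.

1.3426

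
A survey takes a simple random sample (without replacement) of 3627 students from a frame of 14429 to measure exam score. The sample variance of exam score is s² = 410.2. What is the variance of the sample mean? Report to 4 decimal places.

0.0847

Under SRS without replacement, Var(ȳ) = (1 − f)·s²/n with f = n/N = 3627/14429 = 0.25136877.
Var(ȳ) = (1 − 0.25136877)·410.2/3627 = 0.74863123·0.11309622 = 0.084667364.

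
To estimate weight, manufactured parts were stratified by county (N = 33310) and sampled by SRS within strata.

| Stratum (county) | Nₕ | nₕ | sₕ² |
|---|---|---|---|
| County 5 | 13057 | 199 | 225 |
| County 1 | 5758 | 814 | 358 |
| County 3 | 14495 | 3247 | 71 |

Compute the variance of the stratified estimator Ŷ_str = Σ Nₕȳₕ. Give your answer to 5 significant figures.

Var(Ŷ_str) = Σₕ Nₕ²(1 − fₕ)sₕ²/nₕ.
County 5: 13057²·(1 − 199/13057)·225/199 = 1.8982188 × 10^8.
County 1: 5758²·(1 − 814/5758)·358/814 = 1.2520127 × 10^7.
County 3: 14495²·(1 − 3247/14495)·71/3247 = 3.5650825 × 10^6.
Sum = 2.0590709 × 10^8.

2.0591 × 10^8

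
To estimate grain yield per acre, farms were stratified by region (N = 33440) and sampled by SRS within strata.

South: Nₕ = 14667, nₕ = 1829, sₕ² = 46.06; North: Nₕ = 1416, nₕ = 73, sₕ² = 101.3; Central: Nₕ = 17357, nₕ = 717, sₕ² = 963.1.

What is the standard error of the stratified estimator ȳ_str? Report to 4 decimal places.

Var(ȳ_str) = Σₕ Wₕ²(1 − fₕ)sₕ²/nₕ with Wₕ = Nₕ/N, N = 33440.
South: Wₕ = 0.43860646; term = 0.43860646²·(1 − 0.12470171)·46.06/1829 = 0.004240493.
North: Wₕ = 0.04234450; term = 0.04234450²·(1 − 0.05155367)·101.3/73 = 0.0023598984.
Central: Wₕ = 0.51904904; term = 0.51904904²·(1 − 0.04130898)·963.1/717 = 0.34693465.
Sum = 0.35353504.
SE = √(0.35353504) = 0.5946.

0.5946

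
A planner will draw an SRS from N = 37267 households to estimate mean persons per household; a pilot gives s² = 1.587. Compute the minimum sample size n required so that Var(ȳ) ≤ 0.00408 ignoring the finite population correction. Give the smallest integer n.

Without fpc, n₀ = s²/D = 1.587/0.00408 = 388.9706.
Rounding up, n = 389.

389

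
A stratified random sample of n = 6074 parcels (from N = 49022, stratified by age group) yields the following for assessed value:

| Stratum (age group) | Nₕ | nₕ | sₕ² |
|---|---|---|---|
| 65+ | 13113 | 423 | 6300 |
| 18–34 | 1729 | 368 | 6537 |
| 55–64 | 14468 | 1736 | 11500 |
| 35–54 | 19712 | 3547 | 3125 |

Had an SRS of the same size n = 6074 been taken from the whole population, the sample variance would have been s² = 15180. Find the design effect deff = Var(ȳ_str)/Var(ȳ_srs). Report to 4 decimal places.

0.7642

Var(ȳ_str) = Σ Wₕ²(1−fₕ)sₕ²/nₕ with Wₕ = Nₕ/49022:
  65+: (13113/49022)²·(1−423/13113)·6300/423 = 1.0312924
  18–34: (1729/49022)²·(1−368/1729)·6537/368 = 0.017394091
  55–64: (14468/49022)²·(1−1736/14468)·11500/1736 = 0.50777486
  35–54: (19712/49022)²·(1−3547/19712)·3125/3547 = 0.11681892
  → Var(ȳ_str) = 1.6732803.
Var(ȳ_srs) = (1 − 6074/49022)·15180/6074 = 2.1895199.
deff = 1.6732803 / 2.1895199 = 0.7642.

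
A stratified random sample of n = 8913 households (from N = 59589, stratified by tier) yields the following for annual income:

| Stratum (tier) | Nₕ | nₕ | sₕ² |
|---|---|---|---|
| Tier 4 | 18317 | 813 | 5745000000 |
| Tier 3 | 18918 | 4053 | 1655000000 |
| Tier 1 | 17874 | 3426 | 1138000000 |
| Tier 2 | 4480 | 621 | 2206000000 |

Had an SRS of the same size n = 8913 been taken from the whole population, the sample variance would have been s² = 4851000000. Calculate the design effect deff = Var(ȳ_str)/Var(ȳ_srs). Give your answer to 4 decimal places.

Var(ȳ_str) = Σ Wₕ²(1−fₕ)sₕ²/nₕ with Wₕ = Nₕ/59589:
  Tier 4: (18317/59589)²·(1−813/18317)·5745000000/813 = 638056.21
  Tier 3: (18918/59589)²·(1−4053/18918)·1655000000/4053 = 32339.205
  Tier 1: (17874/59589)²·(1−3426/17874)·1138000000/3426 = 24157.512
  Tier 2: (4480/59589)²·(1−621/4480)·2206000000/621 = 17295.555
  → Var(ȳ_str) = 711848.48.
Var(ȳ_srs) = (1 − 8913/59589)·4851000000/8913 = 462853.55.
deff = 711848.48 / 462853.55 = 1.5380.

1.5380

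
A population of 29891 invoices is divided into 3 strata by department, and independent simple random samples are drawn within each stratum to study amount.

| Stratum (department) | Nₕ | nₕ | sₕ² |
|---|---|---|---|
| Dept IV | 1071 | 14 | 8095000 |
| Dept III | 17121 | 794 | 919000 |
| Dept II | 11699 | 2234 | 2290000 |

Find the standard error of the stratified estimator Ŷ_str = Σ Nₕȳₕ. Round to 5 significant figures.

1.0448 × 10^6

Var(Ŷ_str) = Σₕ Nₕ²(1 − fₕ)sₕ²/nₕ.
Dept IV: 1071²·(1 − 14/1071)·8095000/14 = 6.5456575 × 10^11.
Dept III: 17121²·(1 − 794/17121)·919000/794 = 3.235419 × 10^11.
Dept II: 11699²·(1 − 2234/11699)·2290000/2234 = 1.1350675 × 10^11.
Sum = 1.0916144 × 10^12.
SE = √(1.0916144 × 10^12) = 1.0448 × 10^6.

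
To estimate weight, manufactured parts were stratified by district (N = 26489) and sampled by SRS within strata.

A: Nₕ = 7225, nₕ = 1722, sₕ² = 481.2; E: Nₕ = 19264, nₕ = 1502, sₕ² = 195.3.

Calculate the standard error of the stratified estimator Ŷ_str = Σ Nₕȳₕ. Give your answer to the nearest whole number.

Var(Ŷ_str) = Σₕ Nₕ²(1 − fₕ)sₕ²/nₕ.
A: 7225²·(1 − 1722/7225)·481.2/1722 = 1.1110404 × 10^7.
E: 19264²·(1 − 1502/19264)·195.3/1502 = 4.4490844 × 10^7.
Sum = 5.5601248 × 10^7.
SE = √(5.5601248 × 10^7) = 7457.

7457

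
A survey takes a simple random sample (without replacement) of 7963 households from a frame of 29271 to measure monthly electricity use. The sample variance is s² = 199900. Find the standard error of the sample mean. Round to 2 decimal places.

4.27

Under SRS without replacement, Var(ȳ) = (1 − f)·s²/n with f = n/N = 7963/29271 = 0.27204400.
Var(ȳ) = (1 − 0.27204400)·199900/7963 = 0.72795600·25.103604 = 18.274319.
SE(ȳ) = √(18.274319) = 4.27.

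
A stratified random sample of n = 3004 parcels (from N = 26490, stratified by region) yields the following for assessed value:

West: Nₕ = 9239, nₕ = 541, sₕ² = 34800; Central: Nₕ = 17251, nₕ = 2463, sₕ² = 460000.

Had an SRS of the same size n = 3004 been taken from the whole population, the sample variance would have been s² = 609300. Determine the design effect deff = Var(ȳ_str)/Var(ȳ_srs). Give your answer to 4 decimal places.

Var(ȳ_str) = Σ Wₕ²(1−fₕ)sₕ²/nₕ with Wₕ = Nₕ/26490:
  West: (9239/26490)²·(1−541/9239)·34800/541 = 7.366521
  Central: (17251/26490)²·(1−2463/17251)·460000/2463 = 67.897412
  → Var(ȳ_str) = 75.263933.
Var(ȳ_srs) = (1 − 3004/26490)·609300/3004 = 179.82843.
deff = 75.263933 / 179.82843 = 0.4185.

0.4185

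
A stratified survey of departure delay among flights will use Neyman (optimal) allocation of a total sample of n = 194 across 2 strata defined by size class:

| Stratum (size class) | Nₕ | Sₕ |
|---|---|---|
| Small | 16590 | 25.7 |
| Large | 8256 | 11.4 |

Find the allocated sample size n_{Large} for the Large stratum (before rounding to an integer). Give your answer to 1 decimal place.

35.1

Neyman allocation: nₕ = n·NₕSₕ / Σⱼ NⱼSⱼ.
Σ NⱼSⱼ = 16590·25.7 + 8256·11.4 = 520481.4.
n_{Large} = 194·8256·11.4 / 520481.4 = 35.1.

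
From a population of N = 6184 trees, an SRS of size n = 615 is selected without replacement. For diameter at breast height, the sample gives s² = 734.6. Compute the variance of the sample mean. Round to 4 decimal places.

Under SRS without replacement, Var(ȳ) = (1 − f)·s²/n with f = n/N = 615/6184 = 0.09945019.
Var(ȳ) = (1 − 0.09945019)·734.6/615 = 0.90054981·1.1944715 = 1.0756811.

1.0757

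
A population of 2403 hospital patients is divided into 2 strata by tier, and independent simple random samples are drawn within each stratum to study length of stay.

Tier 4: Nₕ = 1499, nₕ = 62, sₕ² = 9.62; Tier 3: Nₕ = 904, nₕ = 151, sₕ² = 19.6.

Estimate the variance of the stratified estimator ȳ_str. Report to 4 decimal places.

0.0732

Var(ȳ_str) = Σₕ Wₕ²(1 − fₕ)sₕ²/nₕ with Wₕ = Nₕ/N, N = 2403.
Tier 4: Wₕ = 0.62380358; term = 0.62380358²·(1 − 0.04136091)·9.62/62 = 0.057880762.
Tier 3: Wₕ = 0.37619642; term = 0.37619642²·(1 − 0.16703540)·19.6/151 = 0.015301535.
Sum = 0.073182297.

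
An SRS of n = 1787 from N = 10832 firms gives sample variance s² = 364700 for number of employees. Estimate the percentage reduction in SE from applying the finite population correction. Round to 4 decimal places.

8.6203

f = n/N = 1787/10832 = 0.16497415.
SE_no-fpc = √(s²/n) = 14.285834; SE_fpc = √((1−f)s²/n) = 13.054359.
Ratio = √(1−f) = 0.91379749. Reduction = 100·(1 − 0.91379749) = 8.6203%.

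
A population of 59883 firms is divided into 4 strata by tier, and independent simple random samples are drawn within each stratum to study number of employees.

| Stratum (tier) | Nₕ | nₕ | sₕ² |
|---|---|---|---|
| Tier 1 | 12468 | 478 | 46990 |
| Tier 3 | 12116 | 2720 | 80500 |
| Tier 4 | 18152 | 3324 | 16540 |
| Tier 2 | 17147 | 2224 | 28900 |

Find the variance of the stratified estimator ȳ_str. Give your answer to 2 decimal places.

Var(ȳ_str) = Σₕ Wₕ²(1 − fₕ)sₕ²/nₕ with Wₕ = Nₕ/N, N = 59883.
Tier 1: Wₕ = 0.20820600; term = 0.20820600²·(1 − 0.03833815)·46990/478 = 4.0981366.
Tier 3: Wₕ = 0.20232787; term = 0.20232787²·(1 − 0.22449653)·80500/2720 = 0.93955488.
Tier 4: Wₕ = 0.30312443; term = 0.30312443²·(1 − 0.18312032)·16540/3324 = 0.37348611.
Tier 2: Wₕ = 0.28634170; term = 0.28634170²·(1 − 0.12970199)·28900/2224 = 0.92725727.
Sum = 6.3384349.

6.34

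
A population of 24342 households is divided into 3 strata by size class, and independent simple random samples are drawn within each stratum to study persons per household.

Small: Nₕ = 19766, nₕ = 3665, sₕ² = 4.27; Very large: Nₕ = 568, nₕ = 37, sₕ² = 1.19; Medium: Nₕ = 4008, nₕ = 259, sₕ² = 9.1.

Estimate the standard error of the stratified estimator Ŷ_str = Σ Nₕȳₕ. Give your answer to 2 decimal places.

953.12

Var(Ŷ_str) = Σₕ Nₕ²(1 − fₕ)sₕ²/nₕ.
Small: 19766²·(1 − 3665/19766)·4.27/3665 = 370787.89.
Very large: 568²·(1 − 37/568)·1.19/37 = 9700.3654.
Medium: 4008²·(1 − 259/4008)·9.1/259 = 527940.26.
Sum = 908428.52.
SE = √(908428.52) = 953.12.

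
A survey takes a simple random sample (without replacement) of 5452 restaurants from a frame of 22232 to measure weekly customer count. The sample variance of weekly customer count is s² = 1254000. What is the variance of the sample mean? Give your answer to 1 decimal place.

Under SRS without replacement, Var(ȳ) = (1 − f)·s²/n with f = n/N = 5452/22232 = 0.24523210.
Var(ȳ) = (1 − 0.24523210)·1254000/5452 = 0.75476790·230.00734 = 173.60216.

173.6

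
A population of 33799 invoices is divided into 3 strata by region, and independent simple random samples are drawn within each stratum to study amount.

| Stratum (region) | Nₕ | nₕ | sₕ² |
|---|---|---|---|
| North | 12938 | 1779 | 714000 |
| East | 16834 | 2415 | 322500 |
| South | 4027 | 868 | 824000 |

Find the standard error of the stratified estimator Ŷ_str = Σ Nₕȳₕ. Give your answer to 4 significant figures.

320100

Var(Ŷ_str) = Σₕ Nₕ²(1 − fₕ)sₕ²/nₕ.
North: 12938²·(1 − 1779/12938)·714000/1779 = 5.7944829 × 10^10.
East: 16834²·(1 − 2415/16834)·322500/2415 = 3.2414181 × 10^10.
South: 4027²·(1 − 868/4027)·824000/868 = 1.2076435 × 10^10.
Sum = 1.0243545 × 10^11.
SE = √(1.0243545 × 10^11) = 320100.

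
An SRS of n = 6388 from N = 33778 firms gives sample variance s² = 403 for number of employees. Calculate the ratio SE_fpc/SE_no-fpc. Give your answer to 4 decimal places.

0.9005

f = n/N = 6388/33778 = 0.18911718.
SE_no-fpc = √(s²/n) = 0.25117133; SE_fpc = √((1−f)s²/n) = 0.22617735.
Ratio = √(1−f) = 0.90049032.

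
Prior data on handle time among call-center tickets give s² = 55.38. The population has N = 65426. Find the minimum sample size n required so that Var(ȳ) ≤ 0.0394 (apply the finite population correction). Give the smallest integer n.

Without fpc, n₀ = s²/D = 55.38/0.0394 = 1405.5838.
With fpc, (1 − n/N)·s²/n ≤ D requires n ≥ n₀/(1 + n₀/N) = 1405.5838/(1 + 1405.5838/65426) = 1376.0219.
Rounding up, n = 1377.

1377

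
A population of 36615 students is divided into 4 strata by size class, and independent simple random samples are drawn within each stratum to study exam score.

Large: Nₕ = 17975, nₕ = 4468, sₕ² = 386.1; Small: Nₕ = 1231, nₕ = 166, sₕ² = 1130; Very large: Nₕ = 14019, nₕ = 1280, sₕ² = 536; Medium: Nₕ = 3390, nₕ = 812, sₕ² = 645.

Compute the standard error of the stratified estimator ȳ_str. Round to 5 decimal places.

0.28856

Var(ȳ_str) = Σₕ Wₕ²(1 − fₕ)sₕ²/nₕ with Wₕ = Nₕ/N, N = 36615.
Large: Wₕ = 0.49091902; term = 0.49091902²·(1 − 0.24856745)·386.1/4468 = 0.015649352.
Small: Wₕ = 0.03362010; term = 0.03362010²·(1 − 0.13484972)·1130/166 = 0.0066567146.
Very large: Wₕ = 0.38287587; term = 0.38287587²·(1 − 0.09130466)·536/1280 = 0.055781362.
Medium: Wₕ = 0.09258501; term = 0.09258501²·(1 − 0.23952802)·645/812 = 0.0051780736.
Sum = 0.083265502.
SE = √(0.083265502) = 0.28856.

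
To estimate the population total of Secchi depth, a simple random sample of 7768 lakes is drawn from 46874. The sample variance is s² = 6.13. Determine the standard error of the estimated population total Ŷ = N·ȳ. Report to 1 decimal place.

1202.7

Var(Ŷ) = N²·Var(ȳ) = N²·(1 − n/N)·s²/n.
f = 7768/46874 = 0.16572087; Var(ȳ) = 0.83427913·6.13/7768 = 6.5835879 × 10^-4.
Var(Ŷ) = 46874² · (6.5835879 × 10^-4) = 1.4465274 × 10^6.
SE(Ŷ) = √(1.4465274 × 10^6) = 1202.7.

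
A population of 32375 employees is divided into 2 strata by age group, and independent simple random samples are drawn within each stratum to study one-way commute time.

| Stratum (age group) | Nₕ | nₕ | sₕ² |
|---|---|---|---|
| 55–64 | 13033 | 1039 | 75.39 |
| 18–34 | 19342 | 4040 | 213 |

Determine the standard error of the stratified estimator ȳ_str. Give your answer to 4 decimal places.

Var(ȳ_str) = Σₕ Wₕ²(1 − fₕ)sₕ²/nₕ with Wₕ = Nₕ/N, N = 32375.
55–64: Wₕ = 0.40256371; term = 0.40256371²·(1 − 0.07972071)·75.39/1039 = 0.01082149.
18–34: Wₕ = 0.59743629; term = 0.59743629²·(1 − 0.20887189)·213/4040 = 0.014887722.
Sum = 0.025709212.
SE = √(0.025709212) = 0.1603.

0.1603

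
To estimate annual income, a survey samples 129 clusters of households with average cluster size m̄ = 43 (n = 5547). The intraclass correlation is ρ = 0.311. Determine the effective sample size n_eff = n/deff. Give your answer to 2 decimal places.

deff = 1 + (43 − 1)·0.311 = 1 + 13.062 = 14.062.
n_eff = 5547 / 14.062 = 394.47.

394.47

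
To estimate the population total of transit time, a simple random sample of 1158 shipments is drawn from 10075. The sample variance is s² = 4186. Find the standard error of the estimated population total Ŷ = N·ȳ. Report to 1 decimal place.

Var(Ŷ) = N²·Var(ȳ) = N²·(1 − n/N)·s²/n.
f = 1158/10075 = 0.11493797; Var(ȳ) = 0.88506203·4186/1158 = 3.1993693.
Var(Ŷ) = 10075² · 3.1993693 = 3.2475398 × 10^8.
SE(Ŷ) = √(3.2475398 × 10^8) = 18020.9.

18020.9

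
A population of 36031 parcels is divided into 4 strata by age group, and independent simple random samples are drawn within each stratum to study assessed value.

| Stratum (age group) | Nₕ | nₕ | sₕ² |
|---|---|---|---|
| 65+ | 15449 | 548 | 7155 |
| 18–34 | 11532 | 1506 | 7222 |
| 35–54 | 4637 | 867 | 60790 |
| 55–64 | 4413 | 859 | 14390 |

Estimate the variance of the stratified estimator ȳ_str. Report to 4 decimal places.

3.8888

Var(ȳ_str) = Σₕ Wₕ²(1 − fₕ)sₕ²/nₕ with Wₕ = Nₕ/N, N = 36031.
65+: Wₕ = 0.42876967; term = 0.42876967²·(1 − 0.03547155)·7155/548 = 2.3152198.
18–34: Wₕ = 0.32005773; term = 0.32005773²·(1 − 0.13059313)·7222/1506 = 0.42708293.
35–54: Wₕ = 0.12869474; term = 0.12869474²·(1 − 0.18697434)·60790/867 = 0.94414535.
55–64: Wₕ = 0.12247787; term = 0.12247787²·(1 − 0.19465216)·14390/859 = 0.20237942.
Sum = 3.8888275.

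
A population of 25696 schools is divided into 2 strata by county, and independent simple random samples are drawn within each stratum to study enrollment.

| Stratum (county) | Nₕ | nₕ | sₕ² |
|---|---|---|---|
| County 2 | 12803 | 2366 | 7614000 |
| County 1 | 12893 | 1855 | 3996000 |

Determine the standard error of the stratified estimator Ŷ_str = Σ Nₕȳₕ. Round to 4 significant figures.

Var(Ŷ_str) = Σₕ Nₕ²(1 − fₕ)sₕ²/nₕ.
County 2: 12803²·(1 − 2366/12803)·7614000/2366 = 4.3001694 × 10^11.
County 1: 12893²·(1 − 1855/12893)·3996000/1855 = 3.0656738 × 10^11.
Sum = 7.3658432 × 10^11.
SE = √(7.3658432 × 10^11) = 858200.

858200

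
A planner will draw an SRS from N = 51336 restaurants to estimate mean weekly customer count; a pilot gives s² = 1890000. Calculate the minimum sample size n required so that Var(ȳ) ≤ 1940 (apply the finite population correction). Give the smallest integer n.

957

Without fpc, n₀ = s²/D = 1890000/1940 = 974.2268.
With fpc, (1 − n/N)·s²/n ≤ D requires n ≥ n₀/(1 + n₀/N) = 974.2268/(1 + 974.2268/51336) = 956.0828.
Rounding up, n = 957.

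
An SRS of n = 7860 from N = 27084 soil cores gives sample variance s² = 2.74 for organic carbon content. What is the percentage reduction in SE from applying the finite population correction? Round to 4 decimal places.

f = n/N = 7860/27084 = 0.29020824.
SE_no-fpc = √(s²/n) = 0.018670846; SE_fpc = √((1−f)s²/n) = 0.015730028.
Ratio = √(1−f) = 0.84249140. Reduction = 100·(1 − 0.84249140) = 15.7509%.

15.7509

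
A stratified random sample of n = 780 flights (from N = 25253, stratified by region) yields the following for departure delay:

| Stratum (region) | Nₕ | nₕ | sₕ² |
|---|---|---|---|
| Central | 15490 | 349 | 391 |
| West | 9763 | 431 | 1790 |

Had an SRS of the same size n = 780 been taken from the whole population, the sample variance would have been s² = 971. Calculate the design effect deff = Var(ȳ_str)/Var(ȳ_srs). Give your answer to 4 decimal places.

Var(ȳ_str) = Σ Wₕ²(1−fₕ)sₕ²/nₕ with Wₕ = Nₕ/25253:
  Central: (15490/25253)²·(1−349/15490)·391/349 = 0.41203238
  West: (9763/25253)²·(1−431/9763)·1790/431 = 0.59334573
  → Var(ȳ_str) = 1.0053781.
Var(ȳ_srs) = (1 − 780/25253)·971/780 = 1.2064209.
deff = 1.0053781 / 1.2064209 = 0.8334.

0.8334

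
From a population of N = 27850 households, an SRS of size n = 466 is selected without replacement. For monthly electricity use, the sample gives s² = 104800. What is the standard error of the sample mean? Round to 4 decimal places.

Under SRS without replacement, Var(ȳ) = (1 − f)·s²/n with f = n/N = 466/27850 = 0.01673250.
Var(ȳ) = (1 − 0.01673250)·104800/466 = 0.98326750·224.8927 = 221.12969.
SE(ȳ) = √(221.12969) = 14.8704.

14.8704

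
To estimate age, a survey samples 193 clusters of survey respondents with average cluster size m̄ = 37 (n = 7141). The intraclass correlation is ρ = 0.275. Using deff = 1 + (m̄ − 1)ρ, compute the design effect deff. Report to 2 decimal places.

deff = 1 + (37 − 1)·0.275 = 1 + 9.9 = 10.9.

10.90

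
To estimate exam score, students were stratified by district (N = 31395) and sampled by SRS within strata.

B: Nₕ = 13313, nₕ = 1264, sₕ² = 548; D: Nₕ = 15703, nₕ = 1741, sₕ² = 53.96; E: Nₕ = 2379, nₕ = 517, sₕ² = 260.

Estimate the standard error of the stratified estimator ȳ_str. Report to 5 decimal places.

Var(ȳ_str) = Σₕ Wₕ²(1 − fₕ)sₕ²/nₕ with Wₕ = Nₕ/N, N = 31395.
B: Wₕ = 0.42404842; term = 0.42404842²·(1 − 0.09494479)·548/1264 = 0.070556893.
D: Wₕ = 0.50017519; term = 0.50017519²·(1 − 0.11087053)·53.96/1741 = 0.0068941775.
E: Wₕ = 0.07577640; term = 0.07577640²·(1 − 0.21731820)·260/517 = 0.0022601432.
Sum = 0.079711214.
SE = √(0.079711214) = 0.28233.

0.28233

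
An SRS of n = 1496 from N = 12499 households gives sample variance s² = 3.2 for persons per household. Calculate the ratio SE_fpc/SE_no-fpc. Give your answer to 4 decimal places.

0.9382

f = n/N = 1496/12499 = 0.11968958.
SE_no-fpc = √(s²/n) = 0.046249729; SE_fpc = √((1−f)s²/n) = 0.043393743.
Ratio = √(1−f) = 0.93824859.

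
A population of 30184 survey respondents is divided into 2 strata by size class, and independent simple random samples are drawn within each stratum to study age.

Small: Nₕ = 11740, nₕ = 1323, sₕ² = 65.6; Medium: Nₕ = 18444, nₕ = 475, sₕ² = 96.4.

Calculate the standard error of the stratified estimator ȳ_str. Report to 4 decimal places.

Var(ȳ_str) = Σₕ Wₕ²(1 − fₕ)sₕ²/nₕ with Wₕ = Nₕ/N, N = 30184.
Small: Wₕ = 0.38894779; term = 0.38894779²·(1 − 0.11269165)·65.6/1323 = 0.0066558139.
Medium: Wₕ = 0.61105221; term = 0.61105221²·(1 − 0.02575363)·96.4/475 = 0.073825919.
Sum = 0.080481733.
SE = √(0.080481733) = 0.2837.

0.2837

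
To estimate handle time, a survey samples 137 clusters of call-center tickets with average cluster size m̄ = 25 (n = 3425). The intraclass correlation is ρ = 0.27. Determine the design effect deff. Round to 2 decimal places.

deff = 1 + (25 − 1)·0.27 = 1 + 6.48 = 7.48.

7.48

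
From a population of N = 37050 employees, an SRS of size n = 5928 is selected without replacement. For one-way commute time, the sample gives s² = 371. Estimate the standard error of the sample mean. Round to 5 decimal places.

0.22928

Under SRS without replacement, Var(ȳ) = (1 − f)·s²/n with f = n/N = 5928/37050 = 0.16000000.
Var(ȳ) = (1 − 0.16000000)·371/5928 = 0.84000000·0.062584345 = 0.05257085.
SE(ȳ) = √(0.05257085) = 0.22928.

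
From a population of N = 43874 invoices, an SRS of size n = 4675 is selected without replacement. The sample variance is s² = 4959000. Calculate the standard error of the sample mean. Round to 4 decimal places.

30.7851

Under SRS without replacement, Var(ȳ) = (1 − f)·s²/n with f = n/N = 4675/43874 = 0.10655514.
Var(ȳ) = (1 − 0.10655514)·4959000/4675 = 0.89344486·1060.7487 = 947.72045.
SE(ȳ) = √(947.72045) = 30.7851.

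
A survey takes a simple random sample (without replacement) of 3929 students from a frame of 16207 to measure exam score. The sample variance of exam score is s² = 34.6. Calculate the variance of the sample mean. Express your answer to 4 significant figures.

0.006671

Under SRS without replacement, Var(ȳ) = (1 − f)·s²/n with f = n/N = 3929/16207 = 0.24242611.
Var(ȳ) = (1 − 0.24242611)·34.6/3929 = 0.75757389·0.008806312 = 0.006671432.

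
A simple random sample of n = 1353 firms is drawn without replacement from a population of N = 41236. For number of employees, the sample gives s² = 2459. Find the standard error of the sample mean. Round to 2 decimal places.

Under SRS without replacement, Var(ȳ) = (1 − f)·s²/n with f = n/N = 1353/41236 = 0.03281114.
Var(ȳ) = (1 − 0.03281114)·2459/1353 = 0.96718886·1.8174427 = 1.7578104.
SE(ȳ) = √(1.7578104) = 1.33.

1.33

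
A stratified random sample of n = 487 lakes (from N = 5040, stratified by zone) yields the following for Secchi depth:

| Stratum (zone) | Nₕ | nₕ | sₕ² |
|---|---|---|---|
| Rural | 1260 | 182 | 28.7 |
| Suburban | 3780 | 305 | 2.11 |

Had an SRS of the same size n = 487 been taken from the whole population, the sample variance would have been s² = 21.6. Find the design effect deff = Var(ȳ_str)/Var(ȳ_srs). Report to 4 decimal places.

0.2997

Var(ȳ_str) = Σ Wₕ²(1−fₕ)sₕ²/nₕ with Wₕ = Nₕ/5040:
  Rural: (1260/5040)²·(1−182/1260)·28.7/182 = 0.0084321581
  Suburban: (3780/5040)²·(1−305/3780)·2.11/305 = 0.0035774053
  → Var(ȳ_str) = 0.012009563.
Var(ȳ_srs) = (1 − 487/5040)·21.6/487 = 0.040067468.
deff = 0.012009563 / 0.040067468 = 0.2997.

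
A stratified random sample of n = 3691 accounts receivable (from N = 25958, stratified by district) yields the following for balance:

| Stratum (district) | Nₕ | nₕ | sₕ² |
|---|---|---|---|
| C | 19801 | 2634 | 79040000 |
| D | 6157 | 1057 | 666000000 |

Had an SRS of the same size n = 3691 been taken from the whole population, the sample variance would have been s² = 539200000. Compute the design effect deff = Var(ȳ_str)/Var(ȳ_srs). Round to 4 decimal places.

Var(ȳ_str) = Σ Wₕ²(1−fₕ)sₕ²/nₕ with Wₕ = Nₕ/25958:
  C: (19801/25958)²·(1−2634/19801)·79040000/2634 = 15138.06
  D: (6157/25958)²·(1−1057/6157)·666000000/1057 = 29362.709
  → Var(ȳ_str) = 44500.769.
Var(ȳ_srs) = (1 − 3691/25958)·539200000/3691 = 125313.06.
deff = 44500.769 / 125313.06 = 0.3551.

0.3551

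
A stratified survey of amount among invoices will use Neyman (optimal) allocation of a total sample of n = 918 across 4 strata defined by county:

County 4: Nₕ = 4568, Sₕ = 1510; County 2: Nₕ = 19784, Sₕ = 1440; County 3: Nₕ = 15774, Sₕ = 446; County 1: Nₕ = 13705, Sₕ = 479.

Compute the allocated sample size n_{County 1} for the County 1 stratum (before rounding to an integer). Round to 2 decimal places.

Neyman allocation: nₕ = n·NₕSₕ / Σⱼ NⱼSⱼ.
Σ NⱼSⱼ = 4568·1510 + 19784·1440 + 15774·446 + 13705·479 = 4.8986539 × 10^7.
n_{County 1} = 918·13705·479 / (4.8986539 × 10^7) = 123.02.

123.02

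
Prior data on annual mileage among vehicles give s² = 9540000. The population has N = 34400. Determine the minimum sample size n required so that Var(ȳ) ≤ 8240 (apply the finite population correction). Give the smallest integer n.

Without fpc, n₀ = s²/D = 9540000/8240 = 1157.7670.
With fpc, (1 − n/N)·s²/n ≤ D requires n ≥ n₀/(1 + n₀/N) = 1157.7670/(1 + 1157.7670/34400) = 1120.0699.
Rounding up, n = 1121.

1121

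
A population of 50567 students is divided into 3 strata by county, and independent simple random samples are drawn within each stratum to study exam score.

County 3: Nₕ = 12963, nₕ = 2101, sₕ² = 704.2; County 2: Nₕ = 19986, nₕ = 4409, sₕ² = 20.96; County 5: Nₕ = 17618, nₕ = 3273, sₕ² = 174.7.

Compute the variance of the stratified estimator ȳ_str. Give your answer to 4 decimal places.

Var(ȳ_str) = Σₕ Wₕ²(1 − fₕ)sₕ²/nₕ with Wₕ = Nₕ/N, N = 50567.
County 3: Wₕ = 0.25635296; term = 0.25635296²·(1 − 0.16207668)·704.2/2101 = 0.018456566.
County 2: Wₕ = 0.39523800; term = 0.39523800²·(1 − 0.22060442)·20.96/4409 = 5.7879731 × 10^-4.
County 5: Wₕ = 0.34840904; term = 0.34840904²·(1 − 0.18577591)·174.7/3273 = 0.0052755735.
Sum = 0.024310937.

0.0243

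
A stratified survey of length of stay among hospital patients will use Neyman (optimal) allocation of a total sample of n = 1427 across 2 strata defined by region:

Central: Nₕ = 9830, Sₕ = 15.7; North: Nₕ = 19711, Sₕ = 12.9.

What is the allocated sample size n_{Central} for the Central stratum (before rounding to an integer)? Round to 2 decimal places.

538.98

Neyman allocation: nₕ = n·NₕSₕ / Σⱼ NⱼSⱼ.
Σ NⱼSⱼ = 9830·15.7 + 19711·12.9 = 408602.9.
n_{Central} = 1427·9830·15.7 / 408602.9 = 538.98.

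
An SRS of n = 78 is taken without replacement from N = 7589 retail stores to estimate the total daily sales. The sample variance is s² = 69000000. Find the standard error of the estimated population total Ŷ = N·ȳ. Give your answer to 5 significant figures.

7.1010 × 10^6

Var(Ŷ) = N²·Var(ȳ) = N²·(1 − n/N)·s²/n.
f = 78/7589 = 0.01027803; Var(ȳ) = 0.98972197·69000000/78 = 875523.28.
Var(Ŷ) = 7589² · 875523.28 = 5.0423943 × 10^13.
SE(Ŷ) = √(5.0423943 × 10^13) = 7.1010 × 10^6.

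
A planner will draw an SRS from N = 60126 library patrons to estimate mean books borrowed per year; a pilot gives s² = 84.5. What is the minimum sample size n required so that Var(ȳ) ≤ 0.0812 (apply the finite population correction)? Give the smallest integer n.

1023

Without fpc, n₀ = s²/D = 84.5/0.0812 = 1040.6404.
With fpc, (1 − n/N)·s²/n ≤ D requires n ≥ n₀/(1 + n₀/N) = 1040.6404/(1 + 1040.6404/60126) = 1022.9358.
Rounding up, n = 1023.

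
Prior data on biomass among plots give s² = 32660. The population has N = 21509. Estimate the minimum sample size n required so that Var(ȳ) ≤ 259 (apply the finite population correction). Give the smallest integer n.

Without fpc, n₀ = s²/D = 32660/259 = 126.1004.
With fpc, (1 − n/N)·s²/n ≤ D requires n ≥ n₀/(1 + n₀/N) = 126.1004/(1 + 126.1004/21509) = 125.3654.
Rounding up, n = 126.

126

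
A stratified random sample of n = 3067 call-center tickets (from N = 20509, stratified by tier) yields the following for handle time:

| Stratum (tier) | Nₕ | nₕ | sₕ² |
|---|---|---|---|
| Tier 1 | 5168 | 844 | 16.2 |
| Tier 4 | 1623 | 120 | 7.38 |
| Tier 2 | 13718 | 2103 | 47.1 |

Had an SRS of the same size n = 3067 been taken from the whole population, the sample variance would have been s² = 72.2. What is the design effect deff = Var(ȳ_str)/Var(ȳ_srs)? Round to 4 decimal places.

0.4925

Var(ȳ_str) = Σ Wₕ²(1−fₕ)sₕ²/nₕ with Wₕ = Nₕ/20509:
  Tier 1: (5168/20509)²·(1−844/5168)·16.2/844 = 0.0010197455
  Tier 4: (1623/20509)²·(1−120/1623)·7.38/120 = 3.5666759 × 10^-4
  Tier 2: (13718/20509)²·(1−2103/13718)·47.1/2103 = 0.0084840394
  → Var(ȳ_str) = 0.0098604525.
Var(ȳ_srs) = (1 − 3067/20509)·72.2/3067 = 0.020020514.
deff = 0.0098604525 / 0.020020514 = 0.4925.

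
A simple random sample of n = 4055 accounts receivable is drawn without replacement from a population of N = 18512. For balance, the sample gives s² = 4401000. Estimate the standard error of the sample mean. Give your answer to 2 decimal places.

Under SRS without replacement, Var(ȳ) = (1 − f)·s²/n with f = n/N = 4055/18512 = 0.21904710.
Var(ȳ) = (1 − 0.21904710)·4401000/4055 = 0.78095290·1085.3268 = 847.58907.
SE(ȳ) = √(847.58907) = 29.11.

29.11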